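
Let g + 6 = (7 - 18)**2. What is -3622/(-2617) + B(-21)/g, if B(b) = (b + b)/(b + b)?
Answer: 419147/300955 ≈ 1.3927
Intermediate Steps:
g = 115 (g = -6 + (7 - 18)**2 = -6 + (-11)**2 = -6 + 121 = 115)
B(b) = 1 (B(b) = (2*b)/((2*b)) = (2*b)*(1/(2*b)) = 1)
-3622/(-2617) + B(-21)/g = -3622/(-2617) + 1/115 = -3622*(-1/2617) + 1*(1/115) = 3622/2617 + 1/115 = 419147/300955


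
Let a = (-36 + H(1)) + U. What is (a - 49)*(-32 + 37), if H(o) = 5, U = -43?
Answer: -615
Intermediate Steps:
a = -74 (a = (-36 + 5) - 43 = -31 - 43 = -74)
(a - 49)*(-32 + 37) = (-74 - 49)*(-32 + 37) = -123*5 = -615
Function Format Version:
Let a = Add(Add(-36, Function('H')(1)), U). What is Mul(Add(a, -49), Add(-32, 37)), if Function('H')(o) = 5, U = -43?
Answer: -615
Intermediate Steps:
a = -74 (a = Add(Add(-36, 5), -43) = Add(-31, -43) = -74)
Mul(Add(a, -49), Add(-32, 37)) = Mul(Add(-74, -49), Add(-32, 37)) = Mul(-123, 5) = -615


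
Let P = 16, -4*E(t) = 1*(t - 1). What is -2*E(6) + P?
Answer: 37/2 ≈ 18.500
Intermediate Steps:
E(t) = ¼ - t/4 (E(t) = -(t - 1)/4 = -(-1 + t)/4 = ¼ - t/4)
-2*E(6) + P = -2*(¼ - ¼*6) + 16 = -2*(¼ - 3/2) + 16 = -2*(-5/4) + 16 = 5/2 + 16 = 37/2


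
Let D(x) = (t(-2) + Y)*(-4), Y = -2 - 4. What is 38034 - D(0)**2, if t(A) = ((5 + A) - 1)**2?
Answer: 37970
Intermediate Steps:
Y = -6
t(A) = (4 + A)**2
D(x) = 8 (D(x) = ((4 - 2)**2 - 6)*(-4) = (2**2 - 6)*(-4) = (4 - 6)*(-4) = -2*(-4) = 8)
38034 - D(0)**2 = 38034 - 1*8**2 = 38034 - 1*64 = 38034 - 64 = 37970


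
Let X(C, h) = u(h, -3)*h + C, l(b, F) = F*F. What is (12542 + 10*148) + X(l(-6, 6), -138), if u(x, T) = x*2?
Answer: 52146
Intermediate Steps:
u(x, T) = 2*x
l(b, F) = F²
X(C, h) = C + 2*h² (X(C, h) = (2*h)*h + C = 2*h² + C = C + 2*h²)
(12542 + 10*148) + X(l(-6, 6), -138) = (12542 + 10*148) + (6² + 2*(-138)²) = (12542 + 1480) + (36 + 2*19044) = 14022 + (36 + 38088) = 14022 + 38124 = 52146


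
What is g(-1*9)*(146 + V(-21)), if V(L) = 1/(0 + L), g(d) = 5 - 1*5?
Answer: 0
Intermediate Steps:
g(d) = 0 (g(d) = 5 - 5 = 0)
V(L) = 1/L
g(-1*9)*(146 + V(-21)) = 0*(146 + 1/(-21)) = 0*(146 - 1/21) = 0*(3065/21) = 0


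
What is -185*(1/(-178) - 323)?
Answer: 10636575/178 ≈ 59756.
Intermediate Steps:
-185*(1/(-178) - 323) = -185*(-1/178 - 323) = -185*(-57495/178) = 10636575/178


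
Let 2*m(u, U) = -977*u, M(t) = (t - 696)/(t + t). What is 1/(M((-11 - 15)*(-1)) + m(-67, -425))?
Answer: 13/425316 ≈ 3.0565e-5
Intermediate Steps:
M(t) = (-696 + t)/(2*t) (M(t) = (-696 + t)/((2*t)) = (-696 + t)*(1/(2*t)) = (-696 + t)/(2*t))
m(u, U) = -977*u/2 (m(u, U) = (-977*u)/2 = -977*u/2)
1/(M((-11 - 15)*(-1)) + m(-67, -425)) = 1/((-696 + (-11 - 15)*(-1))/(2*(((-11 - 15)*(-1)))) - 977/2*(-67)) = 1/((-696 - 26*(-1))/(2*((-26*(-1)))) + 65459/2) = 1/((1/2)*(-696 + 26)/26 + 65459/2) = 1/((1/2)*(1/26)*(-670) + 65459/2) = 1/(-335/26 + 65459/2) = 1/(425316/13) = 13/425316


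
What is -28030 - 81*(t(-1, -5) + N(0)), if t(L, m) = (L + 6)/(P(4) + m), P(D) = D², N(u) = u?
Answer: -308735/11 ≈ -28067.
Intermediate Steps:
t(L, m) = (6 + L)/(16 + m) (t(L, m) = (L + 6)/(4² + m) = (6 + L)/(16 + m))
-28030 - 81*(t(-1, -5) + N(0)) = -28030 - 81*((6 - 1)/(16 - 5) + 0) = -28030 - 81*(5/11 + 0) = -28030 - 81*5/11 = -28030 - 405/11 = -308735/11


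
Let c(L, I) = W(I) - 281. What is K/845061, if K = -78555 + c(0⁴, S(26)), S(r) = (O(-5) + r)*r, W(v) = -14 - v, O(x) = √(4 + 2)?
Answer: -79526/845061 - 26*√6/845061 ≈ -0.094182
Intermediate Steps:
O(x) = √6
S(r) = r*(r + √6) (S(r) = (√6 + r)*r = (r + √6)*r = r*(r + √6))
c(L, I) = -295 - I (c(L, I) = (-14 - I) - 281 = -295 - I)
K = -79526 - 26*√6 (K = -78555 + (-295 - 26*(26 + √6)) = -78555 + (-295 - (676 + 26*√6)) = -78555 + (-295 + (-676 - 26*√6)) = -78555 + (-971 - 26*√6) = -79526 - 26*√6 ≈ -79590.)
K/845061 = (-79526 - 26*√6)/845061 = (-79526 - 26*√6)*(1/845061) = -79526/845061 - 26*√6/845061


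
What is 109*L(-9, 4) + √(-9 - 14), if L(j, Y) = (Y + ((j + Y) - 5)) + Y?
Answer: -218 + I*√23 ≈ -218.0 + 4.7958*I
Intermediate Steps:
L(j, Y) = -5 + j + 3*Y (L(j, Y) = (Y + ((Y + j) - 5)) + Y = (Y + (-5 + Y + j)) + Y = (-5 + j + 2*Y) + Y = -5 + j + 3*Y)
109*L(-9, 4) + √(-9 - 14) = 109*(-5 - 9 + 3*4) + √(-9 - 14) = 109*(-5 - 9 + 12) + √(-23) = 109*(-2) + I*√23 = -218 + I*√23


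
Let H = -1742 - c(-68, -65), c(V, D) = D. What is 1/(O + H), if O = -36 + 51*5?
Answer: -1/1458 ≈ -0.00068587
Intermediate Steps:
H = -1677 (H = -1742 - 1*(-65) = -1742 + 65 = -1677)
O = 219 (O = -36 + 255 = 219)
1/(O + H) = 1/(219 - 1677) = 1/(-1458) = -1/1458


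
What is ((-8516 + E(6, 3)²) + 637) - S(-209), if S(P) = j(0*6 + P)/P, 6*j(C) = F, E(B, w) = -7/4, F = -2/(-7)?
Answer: -553079819/70224 ≈ -7875.9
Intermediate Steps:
F = 2/7 (F = -2*(-⅐) = 2/7 ≈ 0.28571)
E(B, w) = -7/4 (E(B, w) = -7*¼ = -7/4)
j(C) = 1/21 (j(C) = (⅙)*(2/7) = 1/21)
S(P) = 1/(21*P)
((-8516 + E(6, 3)²) + 637) - S(-209) = ((-8516 + (-7/4)²) + 637) - 1/(21*(-209)) = ((-8516 + 49/16) + 637) - (-1)/(21*209) = (-136207/16 + 637) - 1*(-1/4389) = -126015/16 + 1/4389 = -553079819/70224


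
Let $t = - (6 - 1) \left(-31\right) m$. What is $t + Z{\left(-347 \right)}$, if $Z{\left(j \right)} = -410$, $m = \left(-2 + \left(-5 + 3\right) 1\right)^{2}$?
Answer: $2070$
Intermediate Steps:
$m = 16$ ($m = \left(-2 - 2\right)^{2} = \left(-4\right)^{2} = 16$)
$t = 2480$ ($t = - (6 - 1) \left(-31\right) 16 = \left(-1\right) 5 \left(-31\right) 16 = \left(-5\right) \left(-31\right) 16 = 155 \cdot 16 = 2480$)
$t + Z{\left(-347 \right)} = 2480 - 410 = 2070$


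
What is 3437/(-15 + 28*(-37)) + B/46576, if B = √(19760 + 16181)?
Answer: -3437/1051 + √35941/46576 ≈ -3.2661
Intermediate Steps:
B = √35941 ≈ 189.58
3437/(-15 + 28*(-37)) + B/46576 = 3437/(-15 + 28*(-37)) + √35941/46576 = 3437/(-15 - 1036) + √35941*(1/46576) = 3437/(-1051) + √35941/46576 = 3437*(-1/1051) + √35941/46576 = -3437/1051 + √35941/46576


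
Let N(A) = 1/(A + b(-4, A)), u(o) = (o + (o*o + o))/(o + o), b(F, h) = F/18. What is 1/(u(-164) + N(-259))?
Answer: -2333/188982 ≈ -0.012345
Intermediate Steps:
b(F, h) = F/18 (b(F, h) = F*(1/18) = F/18)
u(o) = (o² + 2*o)/(2*o) (u(o) = (o + (o² + o))/((2*o)) = (o + (o + o²))*(1/(2*o)) = (o² + 2*o)*(1/(2*o)) = (o² + 2*o)/(2*o))
N(A) = 1/(-2/9 + A) (N(A) = 1/(A + (1/18)*(-4)) = 1/(A - 2/9) = 1/(-2/9 + A))
1/(u(-164) + N(-259)) = 1/((1 + (½)*(-164)) + 9/(-2 + 9*(-259))) = 1/((1 - 82) + 9/(-2 - 2331)) = 1/(-81 + 9/(-2333)) = 1/(-81 + 9*(-1/2333)) = 1/(-81 - 9/2333) = 1/(-188982/2333) = -2333/188982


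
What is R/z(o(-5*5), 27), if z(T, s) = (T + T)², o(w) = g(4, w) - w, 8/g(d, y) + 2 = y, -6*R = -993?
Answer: 241299/3559112 ≈ 0.067798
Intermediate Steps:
R = 331/2 (R = -⅙*(-993) = 331/2 ≈ 165.50)
g(d, y) = 8/(-2 + y)
o(w) = -w + 8/(-2 + w) (o(w) = 8/(-2 + w) - w = -w + 8/(-2 + w))
z(T, s) = 4*T² (z(T, s) = (2*T)² = 4*T²)
R/z(o(-5*5), 27) = 331/(2*((4*((8 - (-5*5)*(-2 - 5*5))/(-2 - 5*5))²))) = 331/(2*((4*((8 - 1*(-25)*(-2 - 25))/(-2 - 25))²))) = 331/(2*((4*((8 - 1*(-25)*(-27))/(-27))²))) = 331/(2*((4*(-(8 - 675)/27)²))) = 331/(2*((4*(-1/27*(-667))²))) = 331/(2*((4*(667/27)²))) = 331/(2*((4*(444889/729)))) = 331/(2*(1779556/729)) = (331/2)*(729/1779556) = 241299/3559112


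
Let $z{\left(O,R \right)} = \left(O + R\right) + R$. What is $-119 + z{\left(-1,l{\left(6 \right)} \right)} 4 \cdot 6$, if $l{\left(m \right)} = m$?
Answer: $145$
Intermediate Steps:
$z{\left(O,R \right)} = O + 2 R$
$-119 + z{\left(-1,l{\left(6 \right)} \right)} 4 \cdot 6 = -119 + \left(-1 + 2 \cdot 6\right) 4 \cdot 6 = -119 + \left(-1 + 12\right) 24 = -119 + 11 \cdot 24 = -119 + 264 = 145$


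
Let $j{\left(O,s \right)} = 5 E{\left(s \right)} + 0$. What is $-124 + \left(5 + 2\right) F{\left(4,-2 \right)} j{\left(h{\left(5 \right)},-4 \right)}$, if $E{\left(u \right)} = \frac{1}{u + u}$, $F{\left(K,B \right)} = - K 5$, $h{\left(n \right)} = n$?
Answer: $- \frac{73}{2} \approx -36.5$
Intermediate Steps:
$F{\left(K,B \right)} = - 5 K$
$E{\left(u \right)} = \frac{1}{2 u}$
$j{\left(O,s \right)} = \frac{5}{2 s}$ ($j{\left(O,s \right)} = 5 \frac{1}{2 s} + 0 = \frac{5}{2 s} + 0 = \frac{5}{2 s}$)
$-124 + \left(5 + 2\right) F{\left(4,-2 \right)} j{\left(h{\left(5 \right)},-4 \right)} = -124 + \left(5 + 2\right) \left(\left(-5\right) 4\right) \frac{5}{2 \left(-4\right)} = -124 + 7 \left(-20\right) \frac{5}{2} \left(- \frac{1}{4}\right) = -124 - - \frac{175}{2} = -124 + \frac{175}{2} = - \frac{73}{2}$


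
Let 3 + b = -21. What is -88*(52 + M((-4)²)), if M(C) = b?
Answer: -2464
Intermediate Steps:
b = -24 (b = -3 - 21 = -24)
M(C) = -24
-88*(52 + M((-4)²)) = -88*(52 - 24) = -88*28 = -2464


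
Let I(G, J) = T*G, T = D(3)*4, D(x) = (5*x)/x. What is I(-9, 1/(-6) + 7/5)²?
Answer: 32400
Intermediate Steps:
D(x) = 5
T = 20 (T = 5*4 = 20)
I(G, J) = 20*G
I(-9, 1/(-6) + 7/5)² = (20*(-9))² = (-180)² = 32400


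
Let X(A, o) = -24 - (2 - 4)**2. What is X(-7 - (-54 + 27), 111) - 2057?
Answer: -2085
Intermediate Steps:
X(A, o) = -28 (X(A, o) = -24 - 1*(-2)**2 = -24 - 1*4 = -24 - 4 = -28)
X(-7 - (-54 + 27), 111) - 2057 = -28 - 2057 = -2085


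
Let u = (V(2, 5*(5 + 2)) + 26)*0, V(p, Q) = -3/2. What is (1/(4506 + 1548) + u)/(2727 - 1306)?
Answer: 1/8602734 ≈ 1.1624e-7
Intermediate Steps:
V(p, Q) = -3/2 (V(p, Q) = -3*1/2 = -3/2)
u = 0 (u = (-3/2 + 26)*0 = (49/2)*0 = 0)
(1/(4506 + 1548) + u)/(2727 - 1306) = (1/(4506 + 1548) + 0)/(2727 - 1306) = (1/6054 + 0)/1421 = (1/6054 + 0)*(1/1421) = (1/6054)*(1/1421) = 1/8602734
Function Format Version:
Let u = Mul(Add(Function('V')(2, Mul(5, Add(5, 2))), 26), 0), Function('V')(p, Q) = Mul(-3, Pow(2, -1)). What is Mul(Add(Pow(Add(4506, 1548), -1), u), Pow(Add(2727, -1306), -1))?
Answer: Rational(1, 8602734) ≈ 1.1624e-7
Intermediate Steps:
Function('V')(p, Q) = Rational(-3, 2) (Function('V')(p, Q) = Mul(-3, Rational(1, 2)) = Rational(-3, 2))
u = 0 (u = Mul(Add(Rational(-3, 2), 26), 0) = Mul(Rational(49, 2), 0) = 0)
Mul(Add(Pow(Add(4506, 1548), -1), u), Pow(Add(2727, -1306), -1)) = Mul(Add(Pow(Add(4506, 1548), -1), 0), Pow(Add(2727, -1306), -1)) = Mul(Add(Pow(6054, -1), 0), Pow(1421, -1)) = Mul(Add(Rational(1, 6054), 0), Rational(1, 1421)) = Mul(Rational(1, 6054), Rational(1, 1421)) = Rational(1, 8602734)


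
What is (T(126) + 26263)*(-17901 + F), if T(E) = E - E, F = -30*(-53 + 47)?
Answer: -465406623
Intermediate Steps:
F = 180 (F = -30*(-6) = 180)
T(E) = 0
(T(126) + 26263)*(-17901 + F) = (0 + 26263)*(-17901 + 180) = 26263*(-17721) = -465406623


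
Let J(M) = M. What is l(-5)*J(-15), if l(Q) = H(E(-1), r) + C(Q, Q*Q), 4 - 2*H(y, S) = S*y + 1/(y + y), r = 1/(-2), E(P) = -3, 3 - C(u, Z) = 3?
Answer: -20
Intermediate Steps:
C(u, Z) = 0 (C(u, Z) = 3 - 1*3 = 3 - 3 = 0)
r = -½ ≈ -0.50000
H(y, S) = 2 - 1/(4*y) - S*y/2 (H(y, S) = 2 - (S*y + 1/(y + y))/2 = 2 - (S*y + 1/(2*y))/2 = 2 - (1/(2*y) + S*y)/2 = 2 + (-1/(4*y) - S*y/2) = 2 - 1/(4*y) - S*y/2)
l(Q) = 4/3 (l(Q) = (2 - ¼/(-3) - ½*(-½)*(-3)) + 0 = (2 - ¼*(-⅓) - ¾) + 0 = (2 + 1/12 - ¾) + 0 = 4/3 + 0 = 4/3)
l(-5)*J(-15) = (4/3)*(-15) = -20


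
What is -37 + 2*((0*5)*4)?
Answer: -37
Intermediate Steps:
-37 + 2*((0*5)*4) = -37 + 2*(0*4) = -37 + 2*0 = -37 + 0 = -37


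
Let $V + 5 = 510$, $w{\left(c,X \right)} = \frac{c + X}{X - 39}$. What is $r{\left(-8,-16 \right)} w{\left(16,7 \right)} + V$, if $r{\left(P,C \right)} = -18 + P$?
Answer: $\frac{8379}{16} \approx 523.69$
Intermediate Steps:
$w{\left(c,X \right)} = \frac{X + c}{-39 + X}$
$V = 505$ ($V = -5 + 510 = 505$)
$r{\left(-8,-16 \right)} w{\left(16,7 \right)} + V = \left(-18 - 8\right) \frac{7 + 16}{-39 + 7} + 505 = - 26 \frac{1}{-32} \cdot 23 + 505 = - 26 \left(\left(- \frac{1}{32}\right) 23\right) + 505 = \left(-26\right) \left(- \frac{23}{32}\right) + 505 = \frac{299}{16} + 505 = \frac{8379}{16}$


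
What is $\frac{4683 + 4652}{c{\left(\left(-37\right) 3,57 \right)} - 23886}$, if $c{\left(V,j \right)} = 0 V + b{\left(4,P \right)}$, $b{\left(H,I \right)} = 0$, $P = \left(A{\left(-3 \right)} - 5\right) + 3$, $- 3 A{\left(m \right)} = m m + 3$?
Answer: $- \frac{9335}{23886} \approx -0.39081$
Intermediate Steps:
$A{\left(m \right)} = -1 - \frac{m^{2}}{3}$ ($A{\left(m \right)} = - \frac{m m + 3}{3} = - \frac{m^{2} + 3}{3} = - \frac{3 + m^{2}}{3} = -1 - \frac{m^{2}}{3}$)
$P = -6$ ($P = \left(\left(-1 - \frac{\left(-3\right)^{2}}{3}\right) - 5\right) + 3 = \left(\left(-1 - 3\right) - 5\right) + 3 = \left(-4 - 5\right) + 3 = -9 + 3 = -6$)
$c{\left(V,j \right)} = 0$ ($c{\left(V,j \right)} = 0 V + 0 = 0 + 0 = 0$)
$\frac{4683 + 4652}{c{\left(\left(-37\right) 3,57 \right)} - 23886} = \frac{4683 + 4652}{0 - 23886} = \frac{9335}{-23886} = 9335 \left(- \frac{1}{23886}\right) = - \frac{9335}{23886}$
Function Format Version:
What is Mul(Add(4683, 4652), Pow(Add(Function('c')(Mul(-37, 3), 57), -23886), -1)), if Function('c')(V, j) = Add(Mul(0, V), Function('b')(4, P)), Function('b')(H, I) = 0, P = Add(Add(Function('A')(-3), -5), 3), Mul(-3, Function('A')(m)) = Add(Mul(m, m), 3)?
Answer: Rational(-9335, 23886) ≈ -0.39081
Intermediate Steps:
Function('A')(m) = Add(-1, Mul(Rational(-1, 3), Pow(m, 2))) (Function('A')(m) = Mul(Rational(-1, 3), Add(Mul(m, m), 3)) = Mul(Rational(-1, 3), Add(Pow(m, 2), 3)) = Mul(Rational(-1, 3), Add(3, Pow(m, 2))) = Add(-1, Mul(Rational(-1, 3), Pow(m, 2))))
P = -6 (P = Add(Add(Add(-1, Mul(Rational(-1, 3), Pow(-3, 2))), -5), 3) = Add(Add(Add(-1, Mul(Rational(-1, 3), 9)), -5), 3) = Add(Add(Add(-1, -3), -5), 3) = Add(Add(-4, -5), 3) = Add(-9, 3) = -6)
Function('c')(V, j) = 0 (Function('c')(V, j) = Add(Mul(0, V), 0) = Add(0, 0) = 0)
Mul(Add(4683, 4652), Pow(Add(Function('c')(Mul(-37, 3), 57), -23886), -1)) = Mul(Add(4683, 4652), Pow(Add(0, -23886), -1)) = Mul(9335, Pow(-23886, -1)) = Mul(9335, Rational(-1, 23886)) = Rational(-9335, 23886)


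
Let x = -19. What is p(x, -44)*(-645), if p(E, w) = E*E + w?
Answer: -204465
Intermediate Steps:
p(E, w) = w + E² (p(E, w) = E² + w = w + E²)
p(x, -44)*(-645) = (-44 + (-19)²)*(-645) = (-44 + 361)*(-645) = 317*(-645) = -204465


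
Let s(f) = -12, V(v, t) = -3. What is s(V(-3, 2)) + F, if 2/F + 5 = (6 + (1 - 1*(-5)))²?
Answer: -1666/139 ≈ -11.986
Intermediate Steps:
F = 2/139 (F = 2/(-5 + (6 + (1 - 1*(-5)))²) = 2/(-5 + (6 + (1 + 5))²) = 2/(-5 + (6 + 6)²) = 2/(-5 + 12²) = 2/(-5 + 144) = 2/139 ≈ 0.014388)
s(V(-3, 2)) + F = -12 + 2/139 = -1666/139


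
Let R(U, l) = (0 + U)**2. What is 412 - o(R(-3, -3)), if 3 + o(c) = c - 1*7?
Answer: 413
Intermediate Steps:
R(U, l) = U**2
o(c) = -10 + c (o(c) = -3 + (c - 1*7) = -3 + (c - 7) = -3 + (-7 + c) = -10 + c)
412 - o(R(-3, -3)) = 412 - (-10 + (-3)**2) = 412 - (-10 + 9) = 412 - 1*(-1) = 412 + 1 = 413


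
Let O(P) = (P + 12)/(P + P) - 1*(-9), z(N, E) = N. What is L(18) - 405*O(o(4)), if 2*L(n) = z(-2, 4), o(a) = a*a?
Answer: -32003/8 ≈ -4000.4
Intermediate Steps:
o(a) = a²
L(n) = -1 (L(n) = (½)*(-2) = -1)
O(P) = 9 + (12 + P)/(2*P) (O(P) = (12 + P)/((2*P)) + 9 = (12 + P)*(1/(2*P)) + 9 = (12 + P)/(2*P) + 9 = 9 + (12 + P)/(2*P))
L(18) - 405*O(o(4)) = -1 - 405*(19/2 + 6/(4²)) = -1 - 405*(19/2 + 6/16) = -1 - 405*(19/2 + 6*(1/16)) = -1 - 405*(19/2 + 3/8) = -1 - 405*79/8 = -1 - 31995/8 = -32003/8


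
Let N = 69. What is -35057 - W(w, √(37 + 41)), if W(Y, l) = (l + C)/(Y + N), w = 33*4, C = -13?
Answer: -7046444/201 - √78/201 ≈ -35057.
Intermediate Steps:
w = 132
W(Y, l) = (-13 + l)/(69 + Y) (W(Y, l) = (l - 13)/(Y + 69) = (-13 + l)/(69 + Y))
-35057 - W(w, √(37 + 41)) = -35057 - (-13 + √(37 + 41))/(69 + 132) = -35057 - (-13 + √78)/201 = -35057 - (-13/201 + √78/201) = -35057 + (13/201 - √78/201) = -7046444/201 - √78/201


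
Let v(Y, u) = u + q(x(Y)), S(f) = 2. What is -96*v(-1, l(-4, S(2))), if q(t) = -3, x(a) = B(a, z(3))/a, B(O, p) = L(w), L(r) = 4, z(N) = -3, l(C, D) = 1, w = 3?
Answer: 192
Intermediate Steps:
B(O, p) = 4
x(a) = 4/a
v(Y, u) = -3 + u (v(Y, u) = u - 3 = -3 + u)
-96*v(-1, l(-4, S(2))) = -96*(-3 + 1) = -96*(-2) = 192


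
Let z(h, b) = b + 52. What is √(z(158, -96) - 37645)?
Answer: I*√37689 ≈ 194.14*I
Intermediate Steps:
z(h, b) = 52 + b
√(z(158, -96) - 37645) = √((52 - 96) - 37645) = √(-44 - 37645) = √(-37689) = I*√37689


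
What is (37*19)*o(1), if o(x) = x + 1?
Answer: 1406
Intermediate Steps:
o(x) = 1 + x
(37*19)*o(1) = (37*19)*(1 + 1) = 703*2 = 1406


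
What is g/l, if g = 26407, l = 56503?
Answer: 26407/56503 ≈ 0.46736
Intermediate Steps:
g/l = 26407/56503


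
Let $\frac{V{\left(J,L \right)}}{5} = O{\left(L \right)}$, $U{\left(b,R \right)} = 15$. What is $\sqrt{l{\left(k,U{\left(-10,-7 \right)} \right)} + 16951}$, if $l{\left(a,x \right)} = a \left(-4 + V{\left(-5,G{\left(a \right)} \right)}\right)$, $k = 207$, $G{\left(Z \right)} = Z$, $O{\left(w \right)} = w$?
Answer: $4 \sqrt{14398} \approx 479.97$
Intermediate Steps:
$V{\left(J,L \right)} = 5 L$
$l{\left(a,x \right)} = a \left(-4 + 5 a\right)$
$\sqrt{l{\left(k,U{\left(-10,-7 \right)} \right)} + 16951} = \sqrt{207 \left(-4 + 5 \cdot 207\right) + 16951} = \sqrt{207 \left(-4 + 1035\right) + 16951} = \sqrt{207 \cdot 1031 + 16951} = \sqrt{213417 + 16951} = \sqrt{230368} = 4 \sqrt{14398}$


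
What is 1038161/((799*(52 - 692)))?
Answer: -1038161/511360 ≈ -2.0302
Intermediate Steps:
1038161/((799*(52 - 692))) = 1038161/((799*(-640))) = 1038161/(-511360) = 1038161*(-1/511360) = -1038161/511360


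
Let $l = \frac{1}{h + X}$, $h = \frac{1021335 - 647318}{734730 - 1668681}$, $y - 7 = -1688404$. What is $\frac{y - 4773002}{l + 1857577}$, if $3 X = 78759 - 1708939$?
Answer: $- \frac{3279180159023806723}{942726125139916478} \approx -3.4784$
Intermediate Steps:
$y = -1688397$ ($y = 7 - 1688404 = -1688397$)
$h = - \frac{374017}{933951}$ ($h = \frac{374017}{-933951} = 374017 \left(- \frac{1}{933951}\right) = - \frac{374017}{933951} \approx -0.40047$)
$X = - \frac{1630180}{3}$ ($X = \frac{78759 - 1708939}{3} = \frac{1}{3} \left(-1630180\right) = - \frac{1630180}{3} \approx -5.4339 \cdot 10^{5}$)
$l = - \frac{933951}{507503121077}$ ($l = \frac{1}{- \frac{374017}{933951} - \frac{1630180}{3}} = \frac{1}{- \frac{507503121077}{933951}} = - \frac{933951}{507503121077} \approx -1.8403 \cdot 10^{-6}$)
$\frac{y - 4773002}{l + 1857577} = \frac{-1688397 - 4773002}{- \frac{933951}{507503121077} + 1857577} = - \frac{6461399}{\frac{942726125139916478}{507503121077}} = \left(-6461399\right) \frac{507503121077}{942726125139916478} = - \frac{3279180159023806723}{942726125139916478}$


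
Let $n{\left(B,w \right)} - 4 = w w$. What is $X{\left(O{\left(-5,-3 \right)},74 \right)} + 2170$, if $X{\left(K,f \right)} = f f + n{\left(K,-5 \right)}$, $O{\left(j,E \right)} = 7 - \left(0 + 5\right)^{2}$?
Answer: $7675$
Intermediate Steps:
$O{\left(j,E \right)} = -18$ ($O{\left(j,E \right)} = 7 - 5^{2} = 7 - 25 = -18$)
$n{\left(B,w \right)} = 4 + w^{2}$ ($n{\left(B,w \right)} = 4 + w w = 4 + w^{2}$)
$X{\left(K,f \right)} = 29 + f^{2}$ ($X{\left(K,f \right)} = f f + \left(4 + \left(-5\right)^{2}\right) = f^{2} + \left(4 + 25\right) = f^{2} + 29 = 29 + f^{2}$)
$X{\left(O{\left(-5,-3 \right)},74 \right)} + 2170 = \left(29 + 74^{2}\right) + 2170 = \left(29 + 5476\right) + 2170 = 5505 + 2170 = 7675$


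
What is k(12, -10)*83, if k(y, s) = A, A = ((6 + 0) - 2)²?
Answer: 1328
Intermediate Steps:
A = 16 (A = (6 - 2)² = 4² = 16)
k(y, s) = 16
k(12, -10)*83 = 16*83 = 1328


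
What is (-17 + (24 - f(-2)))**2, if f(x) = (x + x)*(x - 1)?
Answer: 25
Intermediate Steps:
f(x) = 2*x*(-1 + x) (f(x) = (2*x)*(-1 + x) = 2*x*(-1 + x))
(-17 + (24 - f(-2)))**2 = (-17 + (24 - 2*(-2)*(-1 - 2)))**2 = (-17 + (24 - 2*(-2)*(-3)))**2 = (-17 + (24 - 1*12))**2 = (-17 + (24 - 12))**2 = (-17 + 12)**2 = (-5)**2 = 25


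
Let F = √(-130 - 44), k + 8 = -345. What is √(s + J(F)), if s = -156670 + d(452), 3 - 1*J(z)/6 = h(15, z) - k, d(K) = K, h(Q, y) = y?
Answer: √(-158318 - 6*I*√174) ≈ 0.0995 - 397.89*I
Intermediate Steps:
k = -353 (k = -8 - 345 = -353)
F = I*√174 (F = √(-174) = I*√174 ≈ 13.191*I)
J(z) = -2100 - 6*z (J(z) = 18 - 6*(z - 1*(-353)) = 18 - 6*(z + 353) = 18 - 6*(353 + z) = 18 + (-2118 - 6*z) = -2100 - 6*z)
s = -156218 (s = -156670 + 452 = -156218)
√(s + J(F)) = √(-156218 + (-2100 - 6*I*√174)) = √(-158318 - 6*I*√174)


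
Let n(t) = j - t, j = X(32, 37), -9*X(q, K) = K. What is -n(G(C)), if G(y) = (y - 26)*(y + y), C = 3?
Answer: -1205/9 ≈ -133.89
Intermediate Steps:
X(q, K) = -K/9
j = -37/9 (j = -⅑*37 = -37/9 ≈ -4.1111)
G(y) = 2*y*(-26 + y) (G(y) = (-26 + y)*(2*y) = 2*y*(-26 + y))
n(t) = -37/9 - t
-n(G(C)) = -(-37/9 - 2*3*(-26 + 3)) = -(-37/9 - 2*3*(-23)) = -(-37/9 - 1*(-138)) = -(-37/9 + 138) = -1*1205/9 = -1205/9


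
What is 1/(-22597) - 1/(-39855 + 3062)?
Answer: -14196/831411421 ≈ -1.7075e-5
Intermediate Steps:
1/(-22597) - 1/(-39855 + 3062) = -1/22597 - 1/(-36793) = -1/22597 - 1*(-1/36793) = -1/22597 + 1/36793 = -14196/831411421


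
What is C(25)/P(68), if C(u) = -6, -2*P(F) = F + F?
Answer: 3/34 ≈ 0.088235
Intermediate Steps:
P(F) = -F (P(F) = -(F + F)/2 = -F)
C(25)/P(68) = -6/((-1*68)) = -6/(-68) = -6*(-1/68) = 3/34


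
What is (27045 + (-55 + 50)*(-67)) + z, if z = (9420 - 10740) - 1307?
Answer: 24753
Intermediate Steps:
z = -2627 (z = -1320 - 1307 = -2627)
(27045 + (-55 + 50)*(-67)) + z = (27045 + (-55 + 50)*(-67)) - 2627 = (27045 - 5*(-67)) - 2627 = (27045 + 335) - 2627 = 27380 - 2627 = 24753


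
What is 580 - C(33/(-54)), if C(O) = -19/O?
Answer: 6038/11 ≈ 548.91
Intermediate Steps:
580 - C(33/(-54)) = 580 - (-19)/(33/(-54)) = 580 - (-19)/(33*(-1/54)) = 580 - (-19)/(-11/18) = 580 - (-19)*(-18)/11 = 580 - 1*342/11 = 580 - 342/11 = 6038/11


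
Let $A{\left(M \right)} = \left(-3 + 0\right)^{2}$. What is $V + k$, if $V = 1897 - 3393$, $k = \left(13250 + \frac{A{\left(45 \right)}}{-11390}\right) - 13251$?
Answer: $- \frac{17050839}{11390} \approx -1497.0$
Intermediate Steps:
$A{\left(M \right)} = 9$ ($A{\left(M \right)} = \left(-3\right)^{2} = 9$)
$k = - \frac{11399}{11390}$ ($k = \left(13250 + \frac{9}{-11390}\right) - 13251 = \left(13250 + 9 \left(- \frac{1}{11390}\right)\right) - 13251 = \left(13250 - \frac{9}{11390}\right) - 13251 = \frac{150917491}{11390} - 13251 = - \frac{11399}{11390} \approx -1.0008$)
$V = -1496$ ($V = 1897 - 3393 = -1496$)
$V + k = -1496 - \frac{11399}{11390} = - \frac{17050839}{11390}$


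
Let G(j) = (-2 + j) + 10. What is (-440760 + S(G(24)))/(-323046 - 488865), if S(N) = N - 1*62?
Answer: 146930/270637 ≈ 0.54290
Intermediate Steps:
G(j) = 8 + j
S(N) = -62 + N (S(N) = N - 62 = -62 + N)
(-440760 + S(G(24)))/(-323046 - 488865) = (-440760 + (-62 + (8 + 24)))/(-323046 - 488865) = (-440760 + (-62 + 32))/(-811911) = (-440760 - 30)*(-1/811911) = -440790*(-1/811911) = 146930/270637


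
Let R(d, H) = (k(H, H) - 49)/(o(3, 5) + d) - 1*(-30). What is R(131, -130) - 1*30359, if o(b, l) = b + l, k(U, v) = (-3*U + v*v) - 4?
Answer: -4198494/139 ≈ -30205.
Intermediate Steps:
k(U, v) = -4 + v² - 3*U (k(U, v) = (-3*U + v²) - 4 = (v² - 3*U) - 4 = -4 + v² - 3*U)
R(d, H) = 30 + (-53 + H² - 3*H)/(8 + d) (R(d, H) = ((-4 + H² - 3*H) - 49)/((3 + 5) + d) - 1*(-30) = (-53 + H² - 3*H)/(8 + d) + 30 = 30 + (-53 + H² - 3*H)/(8 + d))
R(131, -130) - 1*30359 = (187 + (-130)² - 3*(-130) + 30*131)/(8 + 131) - 1*30359 = (187 + 16900 + 390 + 3930)/139 - 30359 = (1/139)*21407 - 30359 = 21407/139 - 30359 = -4198494/139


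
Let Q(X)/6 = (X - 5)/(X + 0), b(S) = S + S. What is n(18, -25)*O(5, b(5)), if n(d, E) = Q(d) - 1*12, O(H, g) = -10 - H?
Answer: 115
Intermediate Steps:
b(S) = 2*S
Q(X) = 6*(-5 + X)/X (Q(X) = 6*((X - 5)/(X + 0)) = 6*((-5 + X)/X) = 6*(-5 + X)/X)
n(d, E) = -6 - 30/d (n(d, E) = (6 - 30/d) - 1*12 = (6 - 30/d) - 12 = -6 - 30/d)
n(18, -25)*O(5, b(5)) = (-6 - 30/18)*(-10 - 1*5) = (-6 - 30*1/18)*(-10 - 5) = (-6 - 5/3)*(-15) = -23/3*(-15) = 115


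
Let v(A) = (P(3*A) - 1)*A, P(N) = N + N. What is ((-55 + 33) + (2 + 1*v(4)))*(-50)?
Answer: -3600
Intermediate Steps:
P(N) = 2*N
v(A) = A*(-1 + 6*A) (v(A) = (2*(3*A) - 1)*A = (6*A - 1)*A = (-1 + 6*A)*A = A*(-1 + 6*A))
((-55 + 33) + (2 + 1*v(4)))*(-50) = ((-55 + 33) + (2 + 1*(4*(-1 + 6*4))))*(-50) = (-22 + (2 + 1*(4*(-1 + 24))))*(-50) = (-22 + (2 + 1*(4*23)))*(-50) = (-22 + (2 + 1*92))*(-50) = (-22 + (2 + 92))*(-50) = (-22 + 94)*(-50) = 72*(-50) = -3600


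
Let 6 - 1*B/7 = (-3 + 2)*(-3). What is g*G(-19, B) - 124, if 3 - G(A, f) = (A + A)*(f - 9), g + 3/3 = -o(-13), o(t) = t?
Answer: 5384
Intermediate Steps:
g = 12 (g = -1 - 1*(-13) = -1 + 13 = 12)
B = 21 (B = 42 - 7*(-3 + 2)*(-3) = 42 - (-7)*(-3) = 42 - 7*3 = 42 - 21 = 21)
G(A, f) = 3 - 2*A*(-9 + f) (G(A, f) = 3 - (A + A)*(f - 9) = 3 - 2*A*(-9 + f))
g*G(-19, B) - 124 = 12*(3 + 18*(-19) - 2*(-19)*21) - 124 = 12*(3 - 342 + 798) - 124 = 12*459 - 124 = 5508 - 124 = 5384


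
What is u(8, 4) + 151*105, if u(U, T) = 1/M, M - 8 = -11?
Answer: 47564/3 ≈ 15855.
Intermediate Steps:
M = -3 (M = 8 - 11 = -3)
u(U, T) = -1/3 (u(U, T) = 1/(-3) = -1/3)
u(8, 4) + 151*105 = -1/3 + 151*105 = -1/3 + 15855 = 47564/3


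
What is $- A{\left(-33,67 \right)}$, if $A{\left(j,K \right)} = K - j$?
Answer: $-100$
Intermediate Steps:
$- A{\left(-33,67 \right)} = - (67 - -33) = - (67 + 33) = \left(-1\right) 100 = -100$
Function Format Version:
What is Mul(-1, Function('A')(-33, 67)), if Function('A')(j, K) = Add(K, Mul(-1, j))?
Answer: -100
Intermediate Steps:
Mul(-1, Function('A')(-33, 67)) = Mul(-1, Add(67, Mul(-1, -33))) = Mul(-1, Add(67, 33)) = Mul(-1, 100) = -100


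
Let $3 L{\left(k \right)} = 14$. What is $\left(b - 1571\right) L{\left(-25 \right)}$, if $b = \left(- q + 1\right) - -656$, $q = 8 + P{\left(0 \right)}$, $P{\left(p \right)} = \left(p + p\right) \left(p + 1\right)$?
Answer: $- \frac{12908}{3} \approx -4302.7$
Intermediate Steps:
$P{\left(p \right)} = 2 p \left(1 + p\right)$
$L{\left(k \right)} = \frac{14}{3}$ ($L{\left(k \right)} = \frac{1}{3} \cdot 14 = \frac{14}{3}$)
$q = 8$ ($q = 8 + 2 \cdot 0 \left(1 + 0\right) = 8 + 2 \cdot 0 \cdot 1 = 8 + 0 = 8$)
$b = 649$ ($b = \left(\left(-1\right) 8 + 1\right) - -656 = \left(-8 + 1\right) + 656 = -7 + 656 = 649$)
$\left(b - 1571\right) L{\left(-25 \right)} = \left(649 - 1571\right) \frac{14}{3} = \left(-922\right) \frac{14}{3} = - \frac{12908}{3}$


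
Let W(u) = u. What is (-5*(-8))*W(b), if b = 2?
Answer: 80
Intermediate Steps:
(-5*(-8))*W(b) = -5*(-8)*2 = 40*2 = 80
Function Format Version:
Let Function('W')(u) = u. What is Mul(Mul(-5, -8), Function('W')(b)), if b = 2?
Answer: 80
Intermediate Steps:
Mul(Mul(-5, -8), Function('W')(b)) = Mul(Mul(-5, -8), 2) = Mul(40, 2) = 80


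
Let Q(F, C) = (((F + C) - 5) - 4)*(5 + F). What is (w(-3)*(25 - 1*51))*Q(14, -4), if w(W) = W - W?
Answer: 0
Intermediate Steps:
Q(F, C) = (5 + F)*(-9 + C + F) (Q(F, C) = (((C + F) - 5) - 4)*(5 + F) = ((-5 + C + F) - 4)*(5 + F) = (-9 + C + F)*(5 + F) = (5 + F)*(-9 + C + F))
w(W) = 0
(w(-3)*(25 - 1*51))*Q(14, -4) = (0*(25 - 1*51))*(-45 + 14² - 4*14 + 5*(-4) - 4*14) = (0*(25 - 51))*(-45 + 196 - 56 - 20 - 56) = (0*(-26))*19 = 0*19 = 0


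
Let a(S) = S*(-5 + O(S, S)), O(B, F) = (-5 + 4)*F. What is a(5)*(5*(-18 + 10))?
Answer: 2000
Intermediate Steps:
O(B, F) = -F
a(S) = S*(-5 - S)
a(5)*(5*(-18 + 10)) = (-1*5*(5 + 5))*(5*(-18 + 10)) = (-1*5*10)*(5*(-8)) = -50*(-40) = 2000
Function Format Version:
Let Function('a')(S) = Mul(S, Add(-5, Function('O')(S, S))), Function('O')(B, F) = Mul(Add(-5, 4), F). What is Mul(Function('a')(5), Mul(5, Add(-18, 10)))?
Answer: 2000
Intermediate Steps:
Function('O')(B, F) = Mul(-1, F)
Function('a')(S) = Mul(S, Add(-5, Mul(-1, S)))
Mul(Function('a')(5), Mul(5, Add(-18, 10))) = Mul(Mul(-1, 5, Add(5, 5)), Mul(5, Add(-18, 10))) = Mul(Mul(-1, 5, 10), Mul(5, -8)) = Mul(-50, -40) = 2000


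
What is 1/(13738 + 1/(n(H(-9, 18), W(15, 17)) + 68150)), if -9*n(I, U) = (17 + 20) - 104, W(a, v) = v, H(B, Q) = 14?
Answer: 613417/8427122755 ≈ 7.2791e-5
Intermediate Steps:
n(I, U) = 67/9 (n(I, U) = -((17 + 20) - 104)/9 = -(37 - 104)/9 = -1/9*(-67) = 67/9)
1/(13738 + 1/(n(H(-9, 18), W(15, 17)) + 68150)) = 1/(13738 + 1/(67/9 + 68150)) = 1/(13738 + 1/(613417/9)) = 1/(13738 + 9/613417) = 1/(8427122755/613417) = 613417/8427122755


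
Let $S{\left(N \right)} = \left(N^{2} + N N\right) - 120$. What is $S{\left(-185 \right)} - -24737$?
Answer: $93067$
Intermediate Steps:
$S{\left(N \right)} = -120 + 2 N^{2}$ ($S{\left(N \right)} = \left(N^{2} + N^{2}\right) - 120 = 2 N^{2} - 120 = -120 + 2 N^{2}$)
$S{\left(-185 \right)} - -24737 = \left(-120 + 2 \left(-185\right)^{2}\right) - -24737 = \left(-120 + 2 \cdot 34225\right) + 24737 = \left(-120 + 68450\right) + 24737 = 68330 + 24737 = 93067$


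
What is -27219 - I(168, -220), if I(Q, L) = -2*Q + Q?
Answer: -27051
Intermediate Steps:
I(Q, L) = -Q
-27219 - I(168, -220) = -27219 - (-1)*168 = -27219 - 1*(-168) = -27219 + 168 = -27051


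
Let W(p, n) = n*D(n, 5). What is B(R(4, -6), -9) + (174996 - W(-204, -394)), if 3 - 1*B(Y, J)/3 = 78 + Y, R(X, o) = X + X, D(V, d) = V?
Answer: 19511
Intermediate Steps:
R(X, o) = 2*X
B(Y, J) = -225 - 3*Y (B(Y, J) = 9 - 3*(78 + Y) = 9 + (-234 - 3*Y) = -225 - 3*Y)
W(p, n) = n**2 (W(p, n) = n*n = n**2)
B(R(4, -6), -9) + (174996 - W(-204, -394)) = (-225 - 6*4) + (174996 - 1*(-394)**2) = (-225 - 3*8) + (174996 - 1*155236) = (-225 - 24) + (174996 - 155236) = -249 + 19760 = 19511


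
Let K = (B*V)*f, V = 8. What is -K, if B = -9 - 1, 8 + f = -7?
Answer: -1200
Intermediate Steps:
f = -15 (f = -8 - 7 = -15)
B = -10
K = 1200 (K = -10*8*(-15) = -80*(-15) = 1200)
-K = -1*1200 = -1200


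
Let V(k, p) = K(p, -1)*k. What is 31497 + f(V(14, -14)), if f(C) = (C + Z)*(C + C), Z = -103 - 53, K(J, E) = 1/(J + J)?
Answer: 63307/2 ≈ 31654.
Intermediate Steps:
K(J, E) = 1/(2*J)
Z = -156
V(k, p) = k/(2*p) (V(k, p) = (1/(2*p))*k = k/(2*p))
f(C) = 2*C*(-156 + C) (f(C) = (C - 156)*(C + C) = (-156 + C)*(2*C) = 2*C*(-156 + C))
31497 + f(V(14, -14)) = 31497 + 2*((½)*14/(-14))*(-156 + (½)*14/(-14)) = 31497 + 2*((½)*14*(-1/14))*(-156 + (½)*14*(-1/14)) = 31497 + 2*(-½)*(-156 - ½) = 31497 + 2*(-½)*(-313/2) = 31497 + 313/2 = 63307/2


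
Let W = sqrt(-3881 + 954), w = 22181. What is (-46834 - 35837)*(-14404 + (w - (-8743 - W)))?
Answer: -1365724920 - 82671*I*sqrt(2927) ≈ -1.3657e+9 - 4.4726e+6*I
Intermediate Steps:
W = I*sqrt(2927) (W = sqrt(-2927) = I*sqrt(2927) ≈ 54.102*I)
(-46834 - 35837)*(-14404 + (w - (-8743 - W))) = (-46834 - 35837)*(-14404 + (22181 - (-8743 - I*sqrt(2927)))) = -82671*(-14404 + (22181 - (-8743 - I*sqrt(2927)))) = -82671*(-14404 + (22181 + (8743 + I*sqrt(2927)))) = -82671*(-14404 + (30924 + I*sqrt(2927))) = -82671*(16520 + I*sqrt(2927)) = -1365724920 - 82671*I*sqrt(2927)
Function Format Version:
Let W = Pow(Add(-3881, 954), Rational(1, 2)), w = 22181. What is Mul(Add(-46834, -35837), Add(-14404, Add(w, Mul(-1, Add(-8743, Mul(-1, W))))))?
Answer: Add(-1365724920, Mul(-82671, I, Pow(2927, Rational(1, 2)))) ≈ Add(-1.3657e+9, Mul(-4.4726e+6, I))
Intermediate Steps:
W = Mul(I, Pow(2927, Rational(1, 2))) (W = Pow(-2927, Rational(1, 2)) = Mul(I, Pow(2927, Rational(1, 2))) ≈ Mul(54.102, I))
Mul(Add(-46834, -35837), Add(-14404, Add(w, Mul(-1, Add(-8743, Mul(-1, W)))))) = Mul(Add(-46834, -35837), Add(-14404, Add(22181, Mul(-1, Add(-8743, Mul(-1, Mul(I, Pow(2927, Rational(1, 2))))))))) = Mul(-82671, Add(-14404, Add(22181, Mul(-1, Add(-8743, Mul(-1, I, Pow(2927, Rational(1, 2)))))))) = Mul(-82671, Add(-14404, Add(22181, Add(8743, Mul(I, Pow(2927, Rational(1, 2))))))) = Mul(-82671, Add(-14404, Add(30924, Mul(I, Pow(2927, Rational(1, 2)))))) = Mul(-82671, Add(16520, Mul(I, Pow(2927, Rational(1, 2))))) = Add(-1365724920, Mul(-82671, I, Pow(2927, Rational(1, 2))))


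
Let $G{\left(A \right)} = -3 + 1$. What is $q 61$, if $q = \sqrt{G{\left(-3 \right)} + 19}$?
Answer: $61 \sqrt{17} \approx 251.51$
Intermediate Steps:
$G{\left(A \right)} = -2$
$q = \sqrt{17}$ ($q = \sqrt{-2 + 19} = \sqrt{17} \approx 4.1231$)
$q 61 = \sqrt{17} \cdot 61 = 61 \sqrt{17}$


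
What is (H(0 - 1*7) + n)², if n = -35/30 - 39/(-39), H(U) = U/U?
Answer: 25/36 ≈ 0.69444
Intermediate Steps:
H(U) = 1
n = -⅙ (n = -35*1/30 - 39*(-1/39) = -7/6 + 1 = -⅙ ≈ -0.16667)
(H(0 - 1*7) + n)² = (1 - ⅙)² = (⅚)² = 25/36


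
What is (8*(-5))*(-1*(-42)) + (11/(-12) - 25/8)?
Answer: -40417/24 ≈ -1684.0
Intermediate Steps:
(8*(-5))*(-1*(-42)) + (11/(-12) - 25/8) = -40*42 + (11*(-1/12) - 25*⅛) = -1680 + (-11/12 - 25/8) = -1680 - 97/24 = -40417/24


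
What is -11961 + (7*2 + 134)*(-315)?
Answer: -58581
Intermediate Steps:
-11961 + (7*2 + 134)*(-315) = -11961 + (14 + 134)*(-315) = -11961 + 148*(-315) = -11961 - 46620 = -58581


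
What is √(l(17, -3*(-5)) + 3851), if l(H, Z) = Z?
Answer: √3866 ≈ 62.177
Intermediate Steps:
√(l(17, -3*(-5)) + 3851) = √(-3*(-5) + 3851) = √(15 + 3851) = √3866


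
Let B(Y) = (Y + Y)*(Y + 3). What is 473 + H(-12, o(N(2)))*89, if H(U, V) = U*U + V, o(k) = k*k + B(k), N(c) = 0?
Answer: 13289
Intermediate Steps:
B(Y) = 2*Y*(3 + Y) (B(Y) = (2*Y)*(3 + Y) = 2*Y*(3 + Y))
o(k) = k**2 + 2*k*(3 + k) (o(k) = k*k + 2*k*(3 + k) = k**2 + 2*k*(3 + k))
H(U, V) = V + U**2 (H(U, V) = U**2 + V = V + U**2)
473 + H(-12, o(N(2)))*89 = 473 + (3*0*(2 + 0) + (-12)**2)*89 = 473 + (3*0*2 + 144)*89 = 473 + (0 + 144)*89 = 473 + 144*89 = 473 + 12816 = 13289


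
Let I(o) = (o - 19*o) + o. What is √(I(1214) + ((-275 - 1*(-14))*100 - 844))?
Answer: I*√47582 ≈ 218.13*I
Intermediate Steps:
I(o) = -17*o (I(o) = -18*o + o = -17*o)
√(I(1214) + ((-275 - 1*(-14))*100 - 844)) = √(-17*1214 + ((-275 - 1*(-14))*100 - 844)) = √(-20638 + ((-275 + 14)*100 - 844)) = √(-20638 + (-261*100 - 844)) = √(-20638 + (-26100 - 844)) = √(-20638 - 26944) = √(-47582) = I*√47582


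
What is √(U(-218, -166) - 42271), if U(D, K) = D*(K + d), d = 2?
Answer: I*√6519 ≈ 80.74*I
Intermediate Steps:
U(D, K) = D*(2 + K) (U(D, K) = D*(K + 2) = D*(2 + K))
√(U(-218, -166) - 42271) = √(-218*(2 - 166) - 42271) = √(-218*(-164) - 42271) = √(35752 - 42271) = √(-6519) = I*√6519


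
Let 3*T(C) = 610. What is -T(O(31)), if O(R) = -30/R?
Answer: -610/3 ≈ -203.33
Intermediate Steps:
T(C) = 610/3 (T(C) = (⅓)*610 = 610/3)
-T(O(31)) = -1*610/3 = -610/3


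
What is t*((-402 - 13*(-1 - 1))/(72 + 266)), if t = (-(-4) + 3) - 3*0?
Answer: -1316/169 ≈ -7.7870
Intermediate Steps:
t = 7 (t = (-2*(-2) + 3) + 0 = (4 + 3) + 0 = 7 + 0 = 7)
t*((-402 - 13*(-1 - 1))/(72 + 266)) = 7*((-402 - 13*(-1 - 1))/(72 + 266)) = 7*((-402 - 13*(-2))/338) = 7*((-402 + 26)*(1/338)) = 7*(-376*1/338) = 7*(-188/169) = -1316/169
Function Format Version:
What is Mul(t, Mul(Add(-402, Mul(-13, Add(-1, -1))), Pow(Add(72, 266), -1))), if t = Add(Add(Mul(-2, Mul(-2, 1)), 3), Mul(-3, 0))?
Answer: Rational(-1316, 169) ≈ -7.7870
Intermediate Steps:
t = 7 (t = Add(Add(Mul(-2, -2), 3), 0) = Add(Add(4, 3), 0) = Add(7, 0) = 7)
Mul(t, Mul(Add(-402, Mul(-13, Add(-1, -1))), Pow(Add(72, 266), -1))) = Mul(7, Mul(Add(-402, Mul(-13, Add(-1, -1))), Pow(Add(72, 266), -1))) = Mul(7, Mul(Add(-402, Mul(-13, -2)), Pow(338, -1))) = Mul(7, Mul(Add(-402, 26), Rational(1, 338))) = Mul(7, Mul(-376, Rational(1, 338))) = Mul(7, Rational(-188, 169)) = Rational(-1316, 169)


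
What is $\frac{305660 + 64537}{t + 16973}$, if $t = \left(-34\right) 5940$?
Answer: $- \frac{370197}{184987} \approx -2.0012$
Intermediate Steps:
$t = -201960$
$\frac{305660 + 64537}{t + 16973} = \frac{305660 + 64537}{-201960 + 16973} = \frac{370197}{-184987} = 370197 \left(- \frac{1}{184987}\right) = - \frac{370197}{184987}$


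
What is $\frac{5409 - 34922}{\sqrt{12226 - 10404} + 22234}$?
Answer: $- \frac{328096021}{247174467} + \frac{29513 \sqrt{1822}}{494348934} \approx -1.3248$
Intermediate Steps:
$\frac{5409 - 34922}{\sqrt{12226 - 10404} + 22234} = - \frac{29513}{\sqrt{1822} + 22234} = - \frac{29513}{22234 + \sqrt{1822}}$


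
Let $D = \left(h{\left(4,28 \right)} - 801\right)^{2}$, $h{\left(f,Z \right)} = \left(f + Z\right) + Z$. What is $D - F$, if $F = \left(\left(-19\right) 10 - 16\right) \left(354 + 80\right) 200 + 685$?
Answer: $18429196$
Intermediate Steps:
$h{\left(f,Z \right)} = f + 2 Z$ ($h{\left(f,Z \right)} = \left(Z + f\right) + Z = f + 2 Z$)
$D = 549081$ ($D = \left(\left(4 + 2 \cdot 28\right) - 801\right)^{2} = \left(\left(4 + 56\right) - 801\right)^{2} = \left(60 - 801\right)^{2} = \left(-741\right)^{2} = 549081$)
$F = -17880115$ ($F = \left(-190 - 16\right) 434 \cdot 200 + 685 = \left(-206\right) 434 \cdot 200 + 685 = \left(-89404\right) 200 + 685 = -17880800 + 685 = -17880115$)
$D - F = 549081 - -17880115 = 549081 + 17880115 = 18429196$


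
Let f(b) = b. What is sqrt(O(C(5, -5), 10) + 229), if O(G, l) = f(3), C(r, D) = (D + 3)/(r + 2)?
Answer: 2*sqrt(58) ≈ 15.232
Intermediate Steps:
C(r, D) = (3 + D)/(2 + r)
O(G, l) = 3
sqrt(O(C(5, -5), 10) + 229) = sqrt(3 + 229) = sqrt(232) = 2*sqrt(58)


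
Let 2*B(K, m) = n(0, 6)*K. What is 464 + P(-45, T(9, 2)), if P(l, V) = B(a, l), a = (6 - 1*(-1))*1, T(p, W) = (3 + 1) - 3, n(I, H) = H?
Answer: 485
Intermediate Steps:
T(p, W) = 1 (T(p, W) = 4 - 3 = 1)
a = 7 (a = (6 + 1)*1 = 7*1 = 7)
B(K, m) = 3*K (B(K, m) = (6*K)/2 = 3*K)
P(l, V) = 21 (P(l, V) = 3*7 = 21)
464 + P(-45, T(9, 2)) = 464 + 21 = 485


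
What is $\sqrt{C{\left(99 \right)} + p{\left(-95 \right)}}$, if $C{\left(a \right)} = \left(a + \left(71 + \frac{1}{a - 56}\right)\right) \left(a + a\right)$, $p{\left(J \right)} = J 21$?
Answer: $\frac{\sqrt{58557099}}{43} \approx 177.96$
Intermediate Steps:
$p{\left(J \right)} = 21 J$
$C{\left(a \right)} = 2 a \left(71 + a + \frac{1}{-56 + a}\right)$ ($C{\left(a \right)} = \left(a + \left(71 + \frac{1}{-56 + a}\right)\right) 2 a = \left(71 + a + \frac{1}{-56 + a}\right) 2 a = 2 a \left(71 + a + \frac{1}{-56 + a}\right)$)
$\sqrt{C{\left(99 \right)} + p{\left(-95 \right)}} = \sqrt{2 \cdot 99 \frac{1}{-56 + 99} \left(-3975 + 99^{2} + 15 \cdot 99\right) + 21 \left(-95\right)} = \sqrt{2 \cdot 99 \cdot \frac{1}{43} \left(-3975 + 9801 + 1485\right) - 1995} = \sqrt{2 \cdot 99 \cdot \frac{1}{43} \cdot 7311 - 1995} = \sqrt{\frac{1447578}{43} - 1995} = \sqrt{\frac{1361793}{43}} = \frac{\sqrt{58557099}}{43}$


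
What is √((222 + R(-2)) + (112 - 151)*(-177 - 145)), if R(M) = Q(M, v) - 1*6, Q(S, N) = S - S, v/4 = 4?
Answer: √12774 ≈ 113.02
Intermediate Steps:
v = 16 (v = 4*4 = 16)
Q(S, N) = 0
R(M) = -6 (R(M) = 0 - 1*6 = 0 - 6 = -6)
√((222 + R(-2)) + (112 - 151)*(-177 - 145)) = √((222 - 6) + (112 - 151)*(-177 - 145)) = √(216 - 39*(-322)) = √(216 + 12558) = √12774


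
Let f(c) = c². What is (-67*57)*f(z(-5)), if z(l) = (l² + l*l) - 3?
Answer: -8436171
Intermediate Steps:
z(l) = -3 + 2*l² (z(l) = (l² + l²) - 3 = 2*l² - 3 = -3 + 2*l²)
(-67*57)*f(z(-5)) = (-67*57)*(-3 + 2*(-5)²)² = -3819*(-3 + 2*25)² = -3819*(-3 + 50)² = -3819*47² = -3819*2209 = -8436171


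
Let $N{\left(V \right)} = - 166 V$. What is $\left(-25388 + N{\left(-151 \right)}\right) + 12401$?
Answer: $12079$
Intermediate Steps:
$\left(-25388 + N{\left(-151 \right)}\right) + 12401 = \left(-25388 - -25066\right) + 12401 = \left(-25388 + 25066\right) + 12401 = -322 + 12401 = 12079$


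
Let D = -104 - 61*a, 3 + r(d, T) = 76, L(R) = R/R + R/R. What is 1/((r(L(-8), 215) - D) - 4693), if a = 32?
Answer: -1/2564 ≈ -0.00039002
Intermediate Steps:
L(R) = 2 (L(R) = 1 + 1 = 2)
r(d, T) = 73 (r(d, T) = -3 + 76 = 73)
D = -2056 (D = -104 - 61*32 = -104 - 1952 = -2056)
1/((r(L(-8), 215) - D) - 4693) = 1/((73 - 1*(-2056)) - 4693) = 1/((73 + 2056) - 4693) = 1/(2129 - 4693) = 1/(-2564) = -1/2564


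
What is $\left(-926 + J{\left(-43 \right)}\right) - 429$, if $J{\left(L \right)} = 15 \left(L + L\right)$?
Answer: $-2645$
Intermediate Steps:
$J{\left(L \right)} = 30 L$ ($J{\left(L \right)} = 15 \cdot 2 L = 30 L$)
$\left(-926 + J{\left(-43 \right)}\right) - 429 = \left(-926 + 30 \left(-43\right)\right) - 429 = \left(-926 - 1290\right) - 429 = -2216 - 429 = -2645$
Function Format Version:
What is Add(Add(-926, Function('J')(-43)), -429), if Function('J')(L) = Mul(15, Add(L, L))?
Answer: -2645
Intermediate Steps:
Function('J')(L) = Mul(30, L) (Function('J')(L) = Mul(15, Mul(2, L)) = Mul(30, L))
Add(Add(-926, Function('J')(-43)), -429) = Add(Add(-926, Mul(30, -43)), -429) = Add(Add(-926, -1290), -429) = Add(-2216, -429) = -2645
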